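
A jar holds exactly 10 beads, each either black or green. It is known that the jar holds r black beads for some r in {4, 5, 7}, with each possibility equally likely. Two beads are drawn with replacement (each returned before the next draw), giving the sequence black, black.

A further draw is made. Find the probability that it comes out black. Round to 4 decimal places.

0.5911

For each hypothesis, P(data | H) works out to: P(data | r = 4) = (4/10)(4/10) = 4/25; P(data | r = 5) = (5/10)(5/10) = 1/4; P(data | r = 7) = (7/10)(7/10) = 49/100.
Multiplying each by its prior: 1/3 · 4/25 = 4/75, 1/3 · 1/4 = 1/12, 1/3 · 49/100 = 49/300; with total 3/10.
Dividing through by the total gives posterior P(r = 4 | data) = 8/45, P(r = 5 | data) = 5/18, P(r = 7 | data) = 49/90.
Averaging over the posterior, P(black next | data) = (2/5)(8/45) + (1/2)(5/18) + (7/10)(49/90) = 133/225.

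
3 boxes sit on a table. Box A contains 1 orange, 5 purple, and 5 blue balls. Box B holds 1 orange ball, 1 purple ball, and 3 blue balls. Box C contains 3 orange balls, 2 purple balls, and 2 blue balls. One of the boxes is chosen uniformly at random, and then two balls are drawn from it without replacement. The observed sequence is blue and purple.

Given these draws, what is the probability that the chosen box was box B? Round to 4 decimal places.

The likelihood of the observed sequence under each hypothesis: P(data | box A) = (5/11)(5/10) = 0.22727; P(data | box B) = (3/5)(1/4) = 0.15; P(data | box C) = (2/7)(2/6) = 0.095238.
Multiplying each by its prior: 1/3 · 0.22727 = 0.075758, 1/3 · 0.15 = 0.05, 1/3 · 0.095238 = 0.031746; summing to 0.1575.
Therefore the posterior P(box B | data) = (0.05) / (0.1575) = 0.31745.

0.3175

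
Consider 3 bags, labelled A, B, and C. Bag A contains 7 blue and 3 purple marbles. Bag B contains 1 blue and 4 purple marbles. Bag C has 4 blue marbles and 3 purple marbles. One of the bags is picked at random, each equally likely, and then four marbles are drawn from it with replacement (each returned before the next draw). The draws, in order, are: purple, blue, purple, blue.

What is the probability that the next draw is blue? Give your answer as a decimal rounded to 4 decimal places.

0.5418

Compute the likelihood of the observed sequence for each case: P(data | bag A) = (3/10)(7/10)(3/10)(7/10) = 0.0441; P(data | bag B) = (4/5)(1/5)(4/5)(1/5) = 0.0256; P(data | bag C) = (3/7)(4/7)(3/7)(4/7) = 0.059975.
Weighting by the prior gives 1/3 · 0.0441 = 0.0147, 1/3 · 0.0256 = 0.0085333, 1/3 · 0.059975 = 0.019992; summing to 0.043225.
Normalising, the posterior is P(bag A | data) = 0.34008, P(bag B | data) = 0.19742, P(bag C | data) = 0.4625.
Averaging over the posterior, P(blue next | data) = (7/10)(0.34008) + (1/5)(0.19742) + (4/7)(0.4625) = 0.54183.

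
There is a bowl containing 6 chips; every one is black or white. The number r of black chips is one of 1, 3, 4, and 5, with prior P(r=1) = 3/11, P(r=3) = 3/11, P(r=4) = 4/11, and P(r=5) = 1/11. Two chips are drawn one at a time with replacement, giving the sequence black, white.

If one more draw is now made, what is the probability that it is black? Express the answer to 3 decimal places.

Compute the likelihood of the observed sequence for each case: P(data | r = 1) = (1/6)(5/6) = 5/36; P(data | r = 3) = (3/6)(3/6) = 1/4; P(data | r = 4) = (4/6)(2/6) = 2/9; P(data | r = 5) = (5/6)(1/6) = 5/36.
The prior-weighted likelihoods are 3/11 · 5/36 = 5/132, 3/11 · 1/4 = 3/44, 4/11 · 2/9 = 8/99, 1/11 · 5/36 = 5/396; summing to 79/396.
Dividing through by the total gives posterior P(r = 1 | data) = 15/79, P(r = 3 | data) = 27/79, P(r = 4 | data) = 32/79, P(r = 5 | data) = 5/79.
The predictive probability is P(black next | data) = (1/6)(15/79) + (1/2)(27/79) + (2/3)(32/79) + (5/6)(5/79) = 83/158.

0.525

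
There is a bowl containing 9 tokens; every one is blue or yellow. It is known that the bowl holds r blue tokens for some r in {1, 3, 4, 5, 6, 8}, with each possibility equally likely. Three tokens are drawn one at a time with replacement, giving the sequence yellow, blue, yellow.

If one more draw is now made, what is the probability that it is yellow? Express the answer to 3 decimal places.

0.577

Under each hypothesis, the probability of the observed sequence is: P(data | r = 1) = (8/9)(1/9)(8/9) = 0.087791; P(data | r = 3) = (6/9)(3/9)(6/9) = 0.14815; P(data | r = 4) = (5/9)(4/9)(5/9) = 0.13717; P(data | r = 5) = (4/9)(5/9)(4/9) = 0.10974; P(data | r = 6) = (3/9)(6/9)(3/9) = 0.074074; P(data | r = 8) = (1/9)(8/9)(1/9) = 0.010974.
The prior-weighted likelihoods are 1/6 · 0.087791 = 0.014632, 1/6 · 0.14815 = 0.024691, 1/6 · 0.13717 = 0.022862, 1/6 · 0.10974 = 0.01829, 1/6 · 0.074074 = 0.012346, 1/6 · 0.010974 = 0.001829; with total 0.09465.
Dividing through by the total gives posterior P(r = 1 | data) = 0.15459, P(r = 3 | data) = 0.26087, P(r = 4 | data) = 0.24155, P(r = 5 | data) = 0.19324, P(r = 6 | data) = 0.13043, P(r = 8 | data) = 0.019324.
Averaging over the posterior, P(yellow next | data) = (8/9)(0.15459) + (2/3)(0.26087) + (5/9)(0.24155) + (4/9)(0.19324) + (1/3)(0.13043) + (1/9)(0.019324) = 0.57703.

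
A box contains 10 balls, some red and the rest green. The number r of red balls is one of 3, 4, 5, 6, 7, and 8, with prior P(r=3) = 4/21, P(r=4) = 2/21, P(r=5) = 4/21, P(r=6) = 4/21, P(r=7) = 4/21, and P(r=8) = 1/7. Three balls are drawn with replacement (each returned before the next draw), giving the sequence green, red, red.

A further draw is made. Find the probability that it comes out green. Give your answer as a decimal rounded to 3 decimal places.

0.411

The likelihood of the observed sequence under each hypothesis: P(data | r = 3) = (7/10)(3/10)(3/10) = 63/1000; P(data | r = 4) = (6/10)(4/10)(4/10) = 12/125; P(data | r = 5) = (5/10)(5/10)(5/10) = 1/8; P(data | r = 6) = (4/10)(6/10)(6/10) = 18/125; P(data | r = 7) = (3/10)(7/10)(7/10) = 147/1000; P(data | r = 8) = (2/10)(8/10)(8/10) = 16/125.
Multiplying each by its prior: 4/21 · 63/1000 = 3/250, 2/21 · 12/125 = 8/875, 4/21 · 1/8 = 1/42, 4/21 · 18/125 = 24/875, 4/21 · 147/1000 = 7/250, 1/7 · 16/125 = 16/875; with total 89/750.
Dividing through by the total gives posterior P(r = 3 | data) = 0.10112, P(r = 4 | data) = 0.077047, P(r = 5 | data) = 0.20064, P(r = 6 | data) = 0.23114, P(r = 7 | data) = 0.23596, P(r = 8 | data) = 0.15409.
So P(green next | data) = Σ P(green next | H) P(H | data) = (7/10)(0.10112) + (3/5)(0.077047) + (1/2)(0.20064) + (2/5)(0.23114) + (3/10)(0.23596) + (1/5)(0.15409) = 0.4114.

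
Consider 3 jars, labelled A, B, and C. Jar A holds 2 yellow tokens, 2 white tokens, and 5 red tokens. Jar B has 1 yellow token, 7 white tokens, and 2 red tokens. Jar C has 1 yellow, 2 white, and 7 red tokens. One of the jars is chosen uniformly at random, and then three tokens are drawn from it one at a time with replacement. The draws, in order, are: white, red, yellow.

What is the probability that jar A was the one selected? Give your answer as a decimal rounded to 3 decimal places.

Compute the likelihood of the observed sequence for each case: P(data | jar A) = (2/9)(5/9)(2/9) = 0.027435; P(data | jar B) = (7/10)(2/10)(1/10) = 0.014; P(data | jar C) = (2/10)(7/10)(1/10) = 0.014.
Multiplying each by its prior: 1/3 · 0.027435 = 0.0091449, 1/3 · 0.014 = 0.0046667, 1/3 · 0.014 = 0.0046667; these sum to 0.018478.
So P(jar A | data) = (0.0091449) / (0.018478) = 0.4949.

0.495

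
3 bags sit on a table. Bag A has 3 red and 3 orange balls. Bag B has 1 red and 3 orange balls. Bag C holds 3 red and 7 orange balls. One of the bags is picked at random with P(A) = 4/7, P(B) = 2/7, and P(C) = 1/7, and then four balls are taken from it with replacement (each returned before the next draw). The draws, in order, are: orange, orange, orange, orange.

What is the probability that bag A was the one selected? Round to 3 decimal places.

For each hypothesis, P(data | H) works out to: P(data | bag A) = (3/6)(3/6)(3/6)(3/6) = 0.0625; P(data | bag B) = (3/4)(3/4)(3/4)(3/4) = 0.31641; P(data | bag C) = (7/10)(7/10)(7/10)(7/10) = 0.2401.
Weighting by the prior gives 4/7 · 0.0625 = 0.035714, 2/7 · 0.31641 = 0.090402, 1/7 · 0.2401 = 0.0343; these sum to 0.16042.
Therefore the posterior P(bag A | data) = (0.035714) / (0.16042) = 0.22264.

0.223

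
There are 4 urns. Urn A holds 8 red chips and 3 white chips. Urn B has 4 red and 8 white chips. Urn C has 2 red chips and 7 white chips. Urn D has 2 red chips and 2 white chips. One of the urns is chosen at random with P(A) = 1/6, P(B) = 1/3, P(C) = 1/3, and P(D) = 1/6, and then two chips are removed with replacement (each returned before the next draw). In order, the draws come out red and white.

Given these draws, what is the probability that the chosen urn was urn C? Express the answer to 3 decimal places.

0.279

The likelihood of the observed sequence under each hypothesis: P(data | urn A) = (8/11)(3/11) = 0.19835; P(data | urn B) = (4/12)(8/12) = 0.22222; P(data | urn C) = (2/9)(7/9) = 0.17284; P(data | urn D) = (2/4)(2/4) = 0.25.
Weighting by the prior gives 1/6 · 0.19835 = 0.033058, 1/3 · 0.22222 = 0.074074, 1/3 · 0.17284 = 0.057613, 1/6 · 0.25 = 0.041667; with total 0.20641.
Therefore the posterior P(urn C | data) = (0.057613) / (0.20641) = 0.27912.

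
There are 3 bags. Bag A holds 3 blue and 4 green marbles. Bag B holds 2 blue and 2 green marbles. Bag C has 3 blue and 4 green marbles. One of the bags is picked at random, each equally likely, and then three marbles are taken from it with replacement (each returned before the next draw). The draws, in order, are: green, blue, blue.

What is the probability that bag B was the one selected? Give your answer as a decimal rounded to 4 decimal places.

0.3732

Compute the likelihood of the observed sequence for each case: P(data | bag A) = (4/7)(3/7)(3/7) = 0.10496; P(data | bag B) = (2/4)(2/4)(2/4) = 0.125; P(data | bag C) = (4/7)(3/7)(3/7) = 0.10496.
Weighting by the prior gives 1/3 · 0.10496 = 0.034985, 1/3 · 0.125 = 0.041667, 1/3 · 0.10496 = 0.034985; summing to 0.11164.
Hence P(bag B | data) = (0.041667) / (0.11164) = 0.37323.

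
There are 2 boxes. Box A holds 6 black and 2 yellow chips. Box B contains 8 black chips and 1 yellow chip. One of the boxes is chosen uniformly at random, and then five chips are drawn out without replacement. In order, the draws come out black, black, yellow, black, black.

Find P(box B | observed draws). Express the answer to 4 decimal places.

0.5091

Compute the likelihood of the observed sequence for each case: P(data | box A) = (6/8)(5/7)(2/6)(4/5)(3/4) = 3/28; P(data | box B) = (8/9)(7/8)(1/7)(6/6)(5/5) = 1/9.
The prior-weighted likelihoods are 1/2 · 3/28 = 3/56, 1/2 · 1/9 = 1/18; summing to 55/504.
Hence P(box B | data) = (1/18) / (55/504) = 28/55.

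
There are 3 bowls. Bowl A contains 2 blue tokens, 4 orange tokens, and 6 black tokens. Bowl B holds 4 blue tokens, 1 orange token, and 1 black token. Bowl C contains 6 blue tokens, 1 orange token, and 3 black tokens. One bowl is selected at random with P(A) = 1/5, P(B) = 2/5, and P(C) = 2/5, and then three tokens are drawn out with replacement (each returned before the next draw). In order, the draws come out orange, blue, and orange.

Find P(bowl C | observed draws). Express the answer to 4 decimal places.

0.1776

Compute the likelihood of the observed sequence for each case: P(data | bowl A) = (4/12)(2/12)(4/12) = 0.018519; P(data | bowl B) = (1/6)(4/6)(1/6) = 0.018519; P(data | bowl C) = (1/10)(6/10)(1/10) = 0.006.
Weighting by the prior gives 1/5 · 0.018519 = 0.0037037, 2/5 · 0.018519 = 0.0074074, 2/5 · 0.006 = 0.0024; summing to 0.013511.
Hence P(bowl C | data) = (0.0024) / (0.013511) = 0.17763.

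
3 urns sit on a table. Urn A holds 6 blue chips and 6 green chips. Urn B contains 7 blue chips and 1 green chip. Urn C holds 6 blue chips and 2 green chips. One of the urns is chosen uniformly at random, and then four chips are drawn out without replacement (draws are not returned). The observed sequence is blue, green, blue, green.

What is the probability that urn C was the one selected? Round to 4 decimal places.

Compute the likelihood of the observed sequence for each case: P(data | urn A) = (6/12)(6/11)(5/10)(5/9) = 0.075758; P(data | urn B) = (7/8)(1/7)(6/6)(0/5) = 0; P(data | urn C) = (6/8)(2/7)(5/6)(1/5) = 0.035714.
Multiplying each by its prior: 1/3 · 0.075758 = 0.025253, 1/3 · 0 = 0, 1/3 · 0.035714 = 0.011905; with total 0.037157.
Therefore the posterior P(urn C | data) = (0.011905) / (0.037157) = 0.32039.

0.3204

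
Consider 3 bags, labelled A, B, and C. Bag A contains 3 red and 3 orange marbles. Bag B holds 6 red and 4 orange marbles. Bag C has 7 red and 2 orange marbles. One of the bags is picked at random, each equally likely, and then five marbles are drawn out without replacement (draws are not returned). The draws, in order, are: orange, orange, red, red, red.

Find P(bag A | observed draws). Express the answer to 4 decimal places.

0.3987

For each hypothesis, P(data | H) works out to: P(data | bag A) = (3/6)(2/5)(3/4)(2/3)(1/2) = 0.05; P(data | bag B) = (4/10)(3/9)(6/8)(5/7)(4/6) = 0.047619; P(data | bag C) = (2/9)(1/8)(7/7)(6/6)(5/5) = 0.027778.
The prior-weighted likelihoods are 1/3 · 0.05 = 0.016667, 1/3 · 0.047619 = 0.015873, 1/3 · 0.027778 = 0.0092593; with total 0.041799.
Hence P(bag A | data) = (0.016667) / (0.041799) = 0.39873.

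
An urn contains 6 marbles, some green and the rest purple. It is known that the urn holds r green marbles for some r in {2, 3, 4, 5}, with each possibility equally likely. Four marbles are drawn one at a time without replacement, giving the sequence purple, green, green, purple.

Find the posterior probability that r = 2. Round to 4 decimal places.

Compute the likelihood of the observed sequence for each case: P(data | r = 2) = (4/6)(2/5)(1/4)(3/3) = 1/15; P(data | r = 3) = (3/6)(3/5)(2/4)(2/3) = 1/10; P(data | r = 4) = (2/6)(4/5)(3/4)(1/3) = 1/15; P(data | r = 5) = (1/6)(5/5)(4/4)(0/3) = 0.
Multiplying each by its prior: 1/4 · 1/15 = 1/60, 1/4 · 1/10 = 1/40, 1/4 · 1/15 = 1/60, 1/4 · 0 = 0; summing to 7/120.
Therefore the posterior P(r = 2 | data) = (1/60) / (7/120) = 2/7.

0.2857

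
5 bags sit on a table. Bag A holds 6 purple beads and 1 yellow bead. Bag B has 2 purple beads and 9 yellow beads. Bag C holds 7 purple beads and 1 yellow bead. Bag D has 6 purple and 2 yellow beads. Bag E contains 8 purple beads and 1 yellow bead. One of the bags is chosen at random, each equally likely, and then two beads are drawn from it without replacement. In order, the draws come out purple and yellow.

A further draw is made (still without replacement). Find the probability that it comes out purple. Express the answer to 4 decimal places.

0.7606

Under each hypothesis, the probability of the observed sequence is: P(data | bag A) = (6/7)(1/6) = 0.14286; P(data | bag B) = (2/11)(9/10) = 0.16364; P(data | bag C) = (7/8)(1/7) = 0.125; P(data | bag D) = (6/8)(2/7) = 0.21429; P(data | bag E) = (8/9)(1/8) = 0.11111.
Weighting by the prior gives 1/5 · 0.14286 = 0.028571, 1/5 · 0.16364 = 0.032727, 1/5 · 0.125 = 0.025, 1/5 · 0.21429 = 0.042857, 1/5 · 0.11111 = 0.022222; these sum to 0.15138.
The posterior is then P(bag A | data) = 0.18874, P(bag B | data) = 0.2162, P(bag C | data) = 0.16515, P(bag D | data) = 0.28311, P(bag E | data) = 0.1468.
The predictive probability is P(purple next | data) = (1)(0.18874) + (1/9)(0.2162) + (1)(0.16515) + (5/6)(0.28311) + (1)(0.1468) = 0.76064.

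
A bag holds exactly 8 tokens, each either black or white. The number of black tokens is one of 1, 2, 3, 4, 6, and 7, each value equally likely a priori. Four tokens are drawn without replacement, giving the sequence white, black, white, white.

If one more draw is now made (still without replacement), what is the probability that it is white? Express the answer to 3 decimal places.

The likelihood of the observed sequence under each hypothesis: P(data | r = 1) = (7/8)(1/7)(6/6)(5/5) = 0.125; P(data | r = 2) = (6/8)(2/7)(5/6)(4/5) = 0.14286; P(data | r = 3) = (5/8)(3/7)(4/6)(3/5) = 0.10714; P(data | r = 4) = (4/8)(4/7)(3/6)(2/5) = 0.057143; P(data | r = 6) = (2/8)(6/7)(1/6)(0/5) = 0; P(data | r = 7) = (1/8)(7/7)(0/6) = 0.
Multiplying each by its prior: 1/6 · 0.125 = 0.020833, 1/6 · 0.14286 = 0.02381, 1/6 · 0.10714 = 0.017857, 1/6 · 0.057143 = 0.0095238, 1/6 · 0 = 0, 1/6 · 0 = 0; with total 0.072024.
The posterior is then P(r = 1 | data) = 0.28926, P(r = 2 | data) = 0.33058, P(r = 3 | data) = 0.24793, P(r = 4 | data) = 0.13223, P(r = 6 | data) = 0, P(r = 7 | data) = 0.
So P(white next | data) = Σ P(white next | H) P(H | data) = (1)(0.28926) + (3/4)(0.33058) + (1/2)(0.24793) + (1/4)(0.13223) = 0.69421.

0.694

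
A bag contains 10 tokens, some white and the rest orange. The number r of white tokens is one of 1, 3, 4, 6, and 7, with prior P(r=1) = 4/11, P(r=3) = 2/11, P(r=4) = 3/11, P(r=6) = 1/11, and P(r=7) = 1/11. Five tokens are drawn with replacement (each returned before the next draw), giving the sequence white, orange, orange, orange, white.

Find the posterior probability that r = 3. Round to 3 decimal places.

The likelihood of the observed sequence under each hypothesis: P(data | r = 1) = (1/10)(9/10)(9/10)(9/10)(1/10) = 0.00729; P(data | r = 3) = (3/10)(7/10)(7/10)(7/10)(3/10) = 0.03087; P(data | r = 4) = (4/10)(6/10)(6/10)(6/10)(4/10) = 0.03456; P(data | r = 6) = (6/10)(4/10)(4/10)(4/10)(6/10) = 0.02304; P(data | r = 7) = (7/10)(3/10)(3/10)(3/10)(7/10) = 0.01323.
Weighting by the prior gives 4/11 · 0.00729 = 0.0026509, 2/11 · 0.03087 = 0.0056127, 3/11 · 0.03456 = 0.0094255, 1/11 · 0.02304 = 0.0020945, 1/11 · 0.01323 = 0.0012027; these sum to 0.020986.
By Bayes' rule, P(r = 3 | data) = (0.0056127) / (0.020986) = 0.26745.

0.267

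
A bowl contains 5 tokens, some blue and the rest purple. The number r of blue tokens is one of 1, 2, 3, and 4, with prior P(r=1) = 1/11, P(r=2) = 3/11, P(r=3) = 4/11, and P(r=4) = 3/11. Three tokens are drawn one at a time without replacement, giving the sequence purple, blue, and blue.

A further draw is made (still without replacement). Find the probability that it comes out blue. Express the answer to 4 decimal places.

0.5882

Compute the likelihood of the observed sequence for each case: P(data | r = 1) = (4/5)(1/4)(0/3) = 0; P(data | r = 2) = (3/5)(2/4)(1/3) = 1/10; P(data | r = 3) = (2/5)(3/4)(2/3) = 1/5; P(data | r = 4) = (1/5)(4/4)(3/3) = 1/5.
The prior-weighted likelihoods are 1/11 · 0 = 0, 3/11 · 1/10 = 3/110, 4/11 · 1/5 = 4/55, 3/11 · 1/5 = 3/55; with total 17/110.
Dividing through by the total gives posterior P(r = 1 | data) = 0, P(r = 2 | data) = 3/17, P(r = 3 | data) = 8/17, P(r = 4 | data) = 6/17.
Averaging over the posterior, P(blue next | data) = (0)(3/17) + (1/2)(8/17) + (1)(6/17) = 10/17.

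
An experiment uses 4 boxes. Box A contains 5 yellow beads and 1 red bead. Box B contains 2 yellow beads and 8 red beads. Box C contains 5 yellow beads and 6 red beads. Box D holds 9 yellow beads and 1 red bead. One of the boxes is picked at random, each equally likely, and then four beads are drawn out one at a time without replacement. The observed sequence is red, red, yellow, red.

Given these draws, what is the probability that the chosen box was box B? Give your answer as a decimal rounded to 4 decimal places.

For each hypothesis, P(data | H) works out to: P(data | box A) = (1/6)(0/5) = 0; P(data | box B) = (8/10)(7/9)(2/8)(6/7) = 2/15; P(data | box C) = (6/11)(5/10)(5/9)(4/8) = 5/66; P(data | box D) = (1/10)(0/9) = 0.
Weighting by the prior gives 1/4 · 0 = 0, 1/4 · 2/15 = 1/30, 1/4 · 5/66 = 5/264, 1/4 · 0 = 0; these sum to 23/440.
Hence P(box B | data) = (1/30) / (23/440) = 44/69.

0.6377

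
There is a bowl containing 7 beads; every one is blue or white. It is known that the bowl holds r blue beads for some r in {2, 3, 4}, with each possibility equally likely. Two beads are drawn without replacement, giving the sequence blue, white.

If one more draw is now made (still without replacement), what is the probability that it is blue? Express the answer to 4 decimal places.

For each hypothesis, P(data | H) works out to: P(data | r = 2) = (2/7)(5/6) = 5/21; P(data | r = 3) = (3/7)(4/6) = 2/7; P(data | r = 4) = (4/7)(3/6) = 2/7.
Multiplying each by its prior: 1/3 · 5/21 = 5/63, 1/3 · 2/7 = 2/21, 1/3 · 2/7 = 2/21; summing to 17/63.
The posterior is then P(r = 2 | data) = 5/17, P(r = 3 | data) = 6/17, P(r = 4 | data) = 6/17.
The predictive probability is P(blue next | data) = (1/5)(5/17) + (2/5)(6/17) + (3/5)(6/17) = 7/17.

0.4118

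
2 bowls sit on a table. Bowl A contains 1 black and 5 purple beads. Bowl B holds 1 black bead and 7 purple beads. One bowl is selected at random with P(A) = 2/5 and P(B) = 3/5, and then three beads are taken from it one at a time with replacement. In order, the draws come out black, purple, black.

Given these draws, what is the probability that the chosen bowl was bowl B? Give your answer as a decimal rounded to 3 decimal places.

0.470

For each hypothesis, P(data | H) works out to: P(data | bowl A) = (1/6)(5/6)(1/6) = 0.023148; P(data | bowl B) = (1/8)(7/8)(1/8) = 0.013672.
The prior-weighted likelihoods are 2/5 · 0.023148 = 0.0092593, 3/5 · 0.013672 = 0.0082031; these sum to 0.017462.
By Bayes' rule, P(bowl B | data) = (0.0082031) / (0.017462) = 0.46976.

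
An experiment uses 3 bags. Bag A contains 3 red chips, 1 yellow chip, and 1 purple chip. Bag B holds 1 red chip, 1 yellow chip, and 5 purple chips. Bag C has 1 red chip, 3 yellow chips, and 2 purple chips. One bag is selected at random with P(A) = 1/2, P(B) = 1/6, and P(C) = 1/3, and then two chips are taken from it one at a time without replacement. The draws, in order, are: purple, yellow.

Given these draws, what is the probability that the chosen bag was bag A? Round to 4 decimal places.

0.2242

Under each hypothesis, the probability of the observed sequence is: P(data | bag A) = (1/5)(1/4) = 0.05; P(data | bag B) = (5/7)(1/6) = 0.11905; P(data | bag C) = (2/6)(3/5) = 0.2.
The prior-weighted likelihoods are 1/2 · 0.05 = 0.025, 1/6 · 0.11905 = 0.019841, 1/3 · 0.2 = 0.066667; these sum to 0.11151.
Hence P(bag A | data) = (0.025) / (0.11151) = 0.2242.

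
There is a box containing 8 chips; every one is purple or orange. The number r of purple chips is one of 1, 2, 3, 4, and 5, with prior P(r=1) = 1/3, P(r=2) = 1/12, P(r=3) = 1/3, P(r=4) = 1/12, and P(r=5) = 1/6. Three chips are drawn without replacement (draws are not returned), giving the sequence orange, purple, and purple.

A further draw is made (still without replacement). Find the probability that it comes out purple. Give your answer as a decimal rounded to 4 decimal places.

0.3840

The likelihood of the observed sequence under each hypothesis: P(data | r = 1) = (7/8)(1/7)(0/6) = 0; P(data | r = 2) = (6/8)(2/7)(1/6) = 1/28; P(data | r = 3) = (5/8)(3/7)(2/6) = 5/56; P(data | r = 4) = (4/8)(4/7)(3/6) = 1/7; P(data | r = 5) = (3/8)(5/7)(4/6) = 5/28.
The prior-weighted likelihoods are 1/3 · 0 = 0, 1/12 · 1/28 = 1/336, 1/3 · 5/56 = 5/168, 1/12 · 1/7 = 1/84, 1/6 · 5/28 = 5/168; summing to 25/336.
Dividing through by the total gives posterior P(r = 1 | data) = 0, P(r = 2 | data) = 1/25, P(r = 3 | data) = 2/5, P(r = 4 | data) = 4/25, P(r = 5 | data) = 2/5.
So P(purple next | data) = Σ P(purple next | H) P(H | data) = (0)(1/25) + (1/5)(2/5) + (2/5)(4/25) + (3/5)(2/5) = 48/125.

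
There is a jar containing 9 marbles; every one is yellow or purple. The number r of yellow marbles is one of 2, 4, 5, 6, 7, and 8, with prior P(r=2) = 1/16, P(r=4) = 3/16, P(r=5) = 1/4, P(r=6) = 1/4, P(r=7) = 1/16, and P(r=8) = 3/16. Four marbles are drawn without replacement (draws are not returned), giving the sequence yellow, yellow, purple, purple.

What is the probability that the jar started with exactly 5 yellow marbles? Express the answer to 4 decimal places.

0.3738

Compute the likelihood of the observed sequence for each case: P(data | r = 2) = (2/9)(1/8)(7/7)(6/6) = 0.027778; P(data | r = 4) = (4/9)(3/8)(5/7)(4/6) = 0.079365; P(data | r = 5) = (5/9)(4/8)(4/7)(3/6) = 0.079365; P(data | r = 6) = (6/9)(5/8)(3/7)(2/6) = 0.059524; P(data | r = 7) = (7/9)(6/8)(2/7)(1/6) = 0.027778; P(data | r = 8) = (8/9)(7/8)(1/7)(0/6) = 0.
The prior-weighted likelihoods are 1/16 · 0.027778 = 0.0017361, 3/16 · 0.079365 = 0.014881, 1/4 · 0.079365 = 0.019841, 1/4 · 0.059524 = 0.014881, 1/16 · 0.027778 = 0.0017361, 3/16 · 0 = 0; these sum to 0.053075.
So P(r = 5 | data) = (0.019841) / (0.053075) = 0.37383.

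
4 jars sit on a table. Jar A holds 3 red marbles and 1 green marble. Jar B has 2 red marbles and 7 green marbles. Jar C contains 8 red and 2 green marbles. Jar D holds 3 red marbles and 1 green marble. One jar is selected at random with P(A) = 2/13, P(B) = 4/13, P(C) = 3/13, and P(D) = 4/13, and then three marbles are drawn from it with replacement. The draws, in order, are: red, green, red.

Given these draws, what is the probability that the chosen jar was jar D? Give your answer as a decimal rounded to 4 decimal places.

Compute the likelihood of the observed sequence for each case: P(data | jar A) = (3/4)(1/4)(3/4) = 0.14062; P(data | jar B) = (2/9)(7/9)(2/9) = 0.038409; P(data | jar C) = (8/10)(2/10)(8/10) = 0.128; P(data | jar D) = (3/4)(1/4)(3/4) = 0.14062.
Weighting by the prior gives 2/13 · 0.14062 = 0.021635, 4/13 · 0.038409 = 0.011818, 3/13 · 0.128 = 0.029538, 4/13 · 0.14062 = 0.043269; summing to 0.10626.
So P(jar D | data) = (0.043269) / (0.10626) = 0.4072.

0.4072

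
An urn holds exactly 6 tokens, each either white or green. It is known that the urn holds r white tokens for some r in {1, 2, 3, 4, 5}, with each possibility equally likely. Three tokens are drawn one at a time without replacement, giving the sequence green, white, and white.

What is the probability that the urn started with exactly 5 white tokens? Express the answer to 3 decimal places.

0.286

The likelihood of the observed sequence under each hypothesis: P(data | r = 1) = (5/6)(1/5)(0/4) = 0; P(data | r = 2) = (4/6)(2/5)(1/4) = 1/15; P(data | r = 3) = (3/6)(3/5)(2/4) = 3/20; P(data | r = 4) = (2/6)(4/5)(3/4) = 1/5; P(data | r = 5) = (1/6)(5/5)(4/4) = 1/6.
Multiplying each by its prior: 1/5 · 0 = 0, 1/5 · 1/15 = 1/75, 1/5 · 3/20 = 3/100, 1/5 · 1/5 = 1/25, 1/5 · 1/6 = 1/30; with total 7/60.
Hence P(r = 5 | data) = (1/30) / (7/60) = 2/7.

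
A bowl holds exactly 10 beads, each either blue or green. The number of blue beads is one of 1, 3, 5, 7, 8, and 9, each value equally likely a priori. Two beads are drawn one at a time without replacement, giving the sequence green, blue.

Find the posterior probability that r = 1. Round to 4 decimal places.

The likelihood of the observed sequence under each hypothesis: P(data | r = 1) = (9/10)(1/9) = 1/10; P(data | r = 3) = (7/10)(3/9) = 7/30; P(data | r = 5) = (5/10)(5/9) = 5/18; P(data | r = 7) = (3/10)(7/9) = 7/30; P(data | r = 8) = (2/10)(8/9) = 8/45; P(data | r = 9) = (1/10)(9/9) = 1/10.
Weighting by the prior gives 1/6 · 1/10 = 1/60, 1/6 · 7/30 = 7/180, 1/6 · 5/18 = 5/108, 1/6 · 7/30 = 7/180, 1/6 · 8/45 = 4/135, 1/6 · 1/10 = 1/60; summing to 101/540.
So P(r = 1 | data) = (1/60) / (101/540) = 9/101.

0.0891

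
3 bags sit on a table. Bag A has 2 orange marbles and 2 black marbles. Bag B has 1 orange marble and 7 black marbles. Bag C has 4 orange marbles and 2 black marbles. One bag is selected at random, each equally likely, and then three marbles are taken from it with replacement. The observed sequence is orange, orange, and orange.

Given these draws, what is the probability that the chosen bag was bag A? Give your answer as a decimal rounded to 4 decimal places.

0.2953

Under each hypothesis, the probability of the observed sequence is: P(data | bag A) = (2/4)(2/4)(2/4) = 0.125; P(data | bag B) = (1/8)(1/8)(1/8) = 0.0019531; P(data | bag C) = (4/6)(4/6)(4/6) = 0.2963.
Multiplying each by its prior: 1/3 · 0.125 = 0.041667, 1/3 · 0.0019531 = 0.00065104, 1/3 · 0.2963 = 0.098765; with total 0.14108.
Hence P(bag A | data) = (0.041667) / (0.14108) = 0.29533.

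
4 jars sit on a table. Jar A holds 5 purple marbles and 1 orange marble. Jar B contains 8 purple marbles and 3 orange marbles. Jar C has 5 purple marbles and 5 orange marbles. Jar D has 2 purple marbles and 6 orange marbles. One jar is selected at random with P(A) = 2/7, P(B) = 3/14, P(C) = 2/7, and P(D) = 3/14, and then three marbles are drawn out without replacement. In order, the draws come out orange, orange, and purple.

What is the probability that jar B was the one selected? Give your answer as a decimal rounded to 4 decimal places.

Under each hypothesis, the probability of the observed sequence is: P(data | jar A) = (1/6)(0/5) = 0; P(data | jar B) = (3/11)(2/10)(8/9) = 0.048485; P(data | jar C) = (5/10)(4/9)(5/8) = 0.13889; P(data | jar D) = (6/8)(5/7)(2/6) = 0.17857.
The prior-weighted likelihoods are 2/7 · 0 = 0, 3/14 · 0.048485 = 0.01039, 2/7 · 0.13889 = 0.039683, 3/14 · 0.17857 = 0.038265; summing to 0.088337.
So P(jar B | data) = (0.01039) / (0.088337) = 0.11761.

0.1176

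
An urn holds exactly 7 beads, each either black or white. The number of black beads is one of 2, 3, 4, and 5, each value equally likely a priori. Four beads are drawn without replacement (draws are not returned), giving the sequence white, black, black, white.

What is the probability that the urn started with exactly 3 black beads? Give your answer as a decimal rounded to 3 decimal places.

0.321

For each hypothesis, P(data | H) works out to: P(data | r = 2) = (5/7)(2/6)(1/5)(4/4) = 1/21; P(data | r = 3) = (4/7)(3/6)(2/5)(3/4) = 3/35; P(data | r = 4) = (3/7)(4/6)(3/5)(2/4) = 3/35; P(data | r = 5) = (2/7)(5/6)(4/5)(1/4) = 1/21.
The prior-weighted likelihoods are 1/4 · 1/21 = 1/84, 1/4 · 3/35 = 3/140, 1/4 · 3/35 = 3/140, 1/4 · 1/21 = 1/84; these sum to 1/15.
Hence P(r = 3 | data) = (3/140) / (1/15) = 9/28.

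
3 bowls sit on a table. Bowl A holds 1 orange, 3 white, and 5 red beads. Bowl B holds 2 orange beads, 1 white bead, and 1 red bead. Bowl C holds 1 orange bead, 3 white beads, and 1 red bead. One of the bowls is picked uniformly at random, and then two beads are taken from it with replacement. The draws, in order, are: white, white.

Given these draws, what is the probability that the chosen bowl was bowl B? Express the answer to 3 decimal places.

Under each hypothesis, the probability of the observed sequence is: P(data | bowl A) = (3/9)(3/9) = 0.11111; P(data | bowl B) = (1/4)(1/4) = 0.0625; P(data | bowl C) = (3/5)(3/5) = 0.36.
The prior-weighted likelihoods are 1/3 · 0.11111 = 0.037037, 1/3 · 0.0625 = 0.020833, 1/3 · 0.36 = 0.12; these sum to 0.17787.
So P(bowl B | data) = (0.020833) / (0.17787) = 0.11713.

0.117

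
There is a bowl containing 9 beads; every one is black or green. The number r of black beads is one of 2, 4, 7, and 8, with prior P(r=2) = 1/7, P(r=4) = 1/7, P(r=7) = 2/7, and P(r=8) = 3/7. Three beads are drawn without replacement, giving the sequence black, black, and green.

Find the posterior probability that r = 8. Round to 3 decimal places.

0.410

The likelihood of the observed sequence under each hypothesis: P(data | r = 2) = (2/9)(1/8)(7/7) = 0.027778; P(data | r = 4) = (4/9)(3/8)(5/7) = 0.11905; P(data | r = 7) = (7/9)(6/8)(2/7) = 0.16667; P(data | r = 8) = (8/9)(7/8)(1/7) = 0.11111.
The prior-weighted likelihoods are 1/7 · 0.027778 = 0.0039683, 1/7 · 0.11905 = 0.017007, 2/7 · 0.16667 = 0.047619, 3/7 · 0.11111 = 0.047619; these sum to 0.11621.
By Bayes' rule, P(r = 8 | data) = (0.047619) / (0.11621) = 0.40976.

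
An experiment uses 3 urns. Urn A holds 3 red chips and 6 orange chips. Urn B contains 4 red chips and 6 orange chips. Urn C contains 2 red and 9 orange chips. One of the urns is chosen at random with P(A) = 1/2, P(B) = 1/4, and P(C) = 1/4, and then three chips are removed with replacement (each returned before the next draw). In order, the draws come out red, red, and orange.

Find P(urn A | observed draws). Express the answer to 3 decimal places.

0.546

For each hypothesis, P(data | H) works out to: P(data | urn A) = (3/9)(3/9)(6/9) = 0.074074; P(data | urn B) = (4/10)(4/10)(6/10) = 0.096; P(data | urn C) = (2/11)(2/11)(9/11) = 0.027047.
Weighting by the prior gives 1/2 · 0.074074 = 0.037037, 1/4 · 0.096 = 0.024, 1/4 · 0.027047 = 0.0067618; with total 0.067799.
Therefore the posterior P(urn A | data) = (0.037037) / (0.067799) = 0.54628.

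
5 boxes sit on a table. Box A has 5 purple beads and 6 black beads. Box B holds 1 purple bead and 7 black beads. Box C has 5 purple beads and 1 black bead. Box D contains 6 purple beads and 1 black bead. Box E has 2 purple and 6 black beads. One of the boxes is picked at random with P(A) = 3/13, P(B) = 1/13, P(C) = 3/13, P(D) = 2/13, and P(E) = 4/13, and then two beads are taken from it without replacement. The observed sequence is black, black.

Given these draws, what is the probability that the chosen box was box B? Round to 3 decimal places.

Under each hypothesis, the probability of the observed sequence is: P(data | box A) = (6/11)(5/10) = 0.27273; P(data | box B) = (7/8)(6/7) = 0.75; P(data | box C) = (1/6)(0/5) = 0; P(data | box D) = (1/7)(0/6) = 0; P(data | box E) = (6/8)(5/7) = 0.53571.
The prior-weighted likelihoods are 3/13 · 0.27273 = 0.062937, 1/13 · 0.75 = 0.057692, 3/13 · 0 = 0, 2/13 · 0 = 0, 4/13 · 0.53571 = 0.16484; with total 0.28546.
Therefore the posterior P(box B | data) = (0.057692) / (0.28546) = 0.2021.

0.202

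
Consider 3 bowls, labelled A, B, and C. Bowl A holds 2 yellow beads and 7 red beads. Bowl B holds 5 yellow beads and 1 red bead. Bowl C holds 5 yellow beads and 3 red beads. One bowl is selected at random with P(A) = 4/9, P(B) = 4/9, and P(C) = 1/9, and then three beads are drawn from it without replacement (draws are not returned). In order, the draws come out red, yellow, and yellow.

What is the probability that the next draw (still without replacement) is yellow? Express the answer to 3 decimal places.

For each hypothesis, P(data | H) works out to: P(data | bowl A) = (7/9)(2/8)(1/7) = 0.027778; P(data | bowl B) = (1/6)(5/5)(4/4) = 0.16667; P(data | bowl C) = (3/8)(5/7)(4/6) = 0.17857.
The prior-weighted likelihoods are 4/9 · 0.027778 = 0.012346, 4/9 · 0.16667 = 0.074074, 1/9 · 0.17857 = 0.019841; summing to 0.10626.
Dividing through by the total gives posterior P(bowl A | data) = 0.11618, P(bowl B | data) = 0.6971, P(bowl C | data) = 0.18672.
So P(yellow next | data) = Σ P(yellow next | H) P(H | data) = (0)(0.11618) + (1)(0.6971) + (3/5)(0.18672) = 0.80913.

0.809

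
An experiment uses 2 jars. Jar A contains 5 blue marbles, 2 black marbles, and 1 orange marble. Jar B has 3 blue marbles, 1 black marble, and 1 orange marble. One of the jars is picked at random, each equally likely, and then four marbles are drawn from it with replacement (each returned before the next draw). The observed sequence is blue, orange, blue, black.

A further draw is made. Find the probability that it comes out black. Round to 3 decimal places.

For each hypothesis, P(data | H) works out to: P(data | jar A) = (5/8)(1/8)(5/8)(2/8) = 0.012207; P(data | jar B) = (3/5)(1/5)(3/5)(1/5) = 0.0144.
Weighting by the prior gives 1/2 · 0.012207 = 0.0061035, 1/2 · 0.0144 = 0.0072; with total 0.013304.
Normalising, the posterior is P(jar A | data) = 0.45879, P(jar B | data) = 0.54121.
The predictive probability is P(black next | data) = (1/4)(0.45879) + (1/5)(0.54121) = 0.22294.

0.223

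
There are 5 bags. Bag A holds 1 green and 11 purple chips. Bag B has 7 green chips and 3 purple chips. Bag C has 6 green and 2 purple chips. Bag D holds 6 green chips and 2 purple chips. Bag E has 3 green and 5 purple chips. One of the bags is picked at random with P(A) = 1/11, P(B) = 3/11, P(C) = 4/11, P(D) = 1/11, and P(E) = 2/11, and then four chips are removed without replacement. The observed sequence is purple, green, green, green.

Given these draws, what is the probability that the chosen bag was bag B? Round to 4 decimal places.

Compute the likelihood of the observed sequence for each case: P(data | bag A) = (11/12)(1/11)(0/10) = 0; P(data | bag B) = (3/10)(7/9)(6/8)(5/7) = 1/8; P(data | bag C) = (2/8)(6/7)(5/6)(4/5) = 1/7; P(data | bag D) = (2/8)(6/7)(5/6)(4/5) = 1/7; P(data | bag E) = (5/8)(3/7)(2/6)(1/5) = 1/56.
Weighting by the prior gives 1/11 · 0 = 0, 3/11 · 1/8 = 3/88, 4/11 · 1/7 = 4/77, 1/11 · 1/7 = 1/77, 2/11 · 1/56 = 1/308; summing to 9/88.
Therefore the posterior P(bag B | data) = (3/88) / (9/88) = 1/3.

0.3333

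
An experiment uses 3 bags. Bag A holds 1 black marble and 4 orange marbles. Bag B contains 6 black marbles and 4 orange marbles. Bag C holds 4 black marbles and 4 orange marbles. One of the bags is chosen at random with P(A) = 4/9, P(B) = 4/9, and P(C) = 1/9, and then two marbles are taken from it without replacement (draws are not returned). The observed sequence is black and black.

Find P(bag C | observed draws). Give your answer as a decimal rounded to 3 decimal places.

0.138

Compute the likelihood of the observed sequence for each case: P(data | bag A) = (1/5)(0/4) = 0; P(data | bag B) = (6/10)(5/9) = 1/3; P(data | bag C) = (4/8)(3/7) = 3/14.
Multiplying each by its prior: 4/9 · 0 = 0, 4/9 · 1/3 = 4/27, 1/9 · 3/14 = 1/42; summing to 65/378.
Hence P(bag C | data) = (1/42) / (65/378) = 9/65.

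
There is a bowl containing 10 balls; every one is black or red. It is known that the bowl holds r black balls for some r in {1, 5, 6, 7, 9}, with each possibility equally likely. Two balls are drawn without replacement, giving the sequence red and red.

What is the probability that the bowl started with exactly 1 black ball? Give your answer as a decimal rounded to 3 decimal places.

The likelihood of the observed sequence under each hypothesis: P(data | r = 1) = (9/10)(8/9) = 4/5; P(data | r = 5) = (5/10)(4/9) = 2/9; P(data | r = 6) = (4/10)(3/9) = 2/15; P(data | r = 7) = (3/10)(2/9) = 1/15; P(data | r = 9) = (1/10)(0/9) = 0.
The prior-weighted likelihoods are 1/5 · 4/5 = 4/25, 1/5 · 2/9 = 2/45, 1/5 · 2/15 = 2/75, 1/5 · 1/15 = 1/75, 1/5 · 0 = 0; these sum to 11/45.
Hence P(r = 1 | data) = (4/25) / (11/45) = 36/55.

0.655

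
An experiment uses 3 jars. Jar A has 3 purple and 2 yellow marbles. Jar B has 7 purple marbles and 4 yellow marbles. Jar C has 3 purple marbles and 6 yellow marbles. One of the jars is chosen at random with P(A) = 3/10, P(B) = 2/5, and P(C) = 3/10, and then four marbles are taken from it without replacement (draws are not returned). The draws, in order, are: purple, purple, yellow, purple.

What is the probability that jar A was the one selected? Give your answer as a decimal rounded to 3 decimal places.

Compute the likelihood of the observed sequence for each case: P(data | jar A) = (3/5)(2/4)(2/3)(1/2) = 0.1; P(data | jar B) = (7/11)(6/10)(4/9)(5/8) = 0.10606; P(data | jar C) = (3/9)(2/8)(6/7)(1/6) = 0.011905.
The prior-weighted likelihoods are 3/10 · 0.1 = 0.03, 2/5 · 0.10606 = 0.042424, 3/10 · 0.011905 = 0.0035714; these sum to 0.075996.
Therefore the posterior P(jar A | data) = (0.03) / (0.075996) = 0.39476.

0.395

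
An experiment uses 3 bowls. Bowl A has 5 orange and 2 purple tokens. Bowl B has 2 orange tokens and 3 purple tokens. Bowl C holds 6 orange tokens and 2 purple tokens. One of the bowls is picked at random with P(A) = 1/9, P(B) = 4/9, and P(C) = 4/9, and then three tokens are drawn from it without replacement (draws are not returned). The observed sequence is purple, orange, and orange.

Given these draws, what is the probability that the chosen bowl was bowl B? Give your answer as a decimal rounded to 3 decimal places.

0.307

For each hypothesis, P(data | H) works out to: P(data | bowl A) = (2/7)(5/6)(4/5) = 4/21; P(data | bowl B) = (3/5)(2/4)(1/3) = 1/10; P(data | bowl C) = (2/8)(6/7)(5/6) = 5/28.
Multiplying each by its prior: 1/9 · 4/21 = 4/189, 4/9 · 1/10 = 2/45, 4/9 · 5/28 = 5/63; these sum to 137/945.
Hence P(bowl B | data) = (2/45) / (137/945) = 42/137.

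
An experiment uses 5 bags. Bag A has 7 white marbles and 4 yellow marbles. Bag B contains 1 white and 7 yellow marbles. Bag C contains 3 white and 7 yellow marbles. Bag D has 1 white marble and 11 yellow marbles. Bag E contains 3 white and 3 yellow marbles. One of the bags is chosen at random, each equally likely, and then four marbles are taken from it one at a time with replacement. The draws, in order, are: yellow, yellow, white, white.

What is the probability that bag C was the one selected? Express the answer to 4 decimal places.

0.2478

Compute the likelihood of the observed sequence for each case: P(data | bag A) = (4/11)(4/11)(7/11)(7/11) = 0.053548; P(data | bag B) = (7/8)(7/8)(1/8)(1/8) = 0.011963; P(data | bag C) = (7/10)(7/10)(3/10)(3/10) = 0.0441; P(data | bag D) = (11/12)(11/12)(1/12)(1/12) = 0.0058353; P(data | bag E) = (3/6)(3/6)(3/6)(3/6) = 0.0625.
Multiplying each by its prior: 1/5 · 0.053548 = 0.01071, 1/5 · 0.011963 = 0.0023926, 1/5 · 0.0441 = 0.00882, 1/5 · 0.0058353 = 0.0011671, 1/5 · 0.0625 = 0.0125; with total 0.035589.
Hence P(bag C | data) = (0.00882) / (0.035589) = 0.24783.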